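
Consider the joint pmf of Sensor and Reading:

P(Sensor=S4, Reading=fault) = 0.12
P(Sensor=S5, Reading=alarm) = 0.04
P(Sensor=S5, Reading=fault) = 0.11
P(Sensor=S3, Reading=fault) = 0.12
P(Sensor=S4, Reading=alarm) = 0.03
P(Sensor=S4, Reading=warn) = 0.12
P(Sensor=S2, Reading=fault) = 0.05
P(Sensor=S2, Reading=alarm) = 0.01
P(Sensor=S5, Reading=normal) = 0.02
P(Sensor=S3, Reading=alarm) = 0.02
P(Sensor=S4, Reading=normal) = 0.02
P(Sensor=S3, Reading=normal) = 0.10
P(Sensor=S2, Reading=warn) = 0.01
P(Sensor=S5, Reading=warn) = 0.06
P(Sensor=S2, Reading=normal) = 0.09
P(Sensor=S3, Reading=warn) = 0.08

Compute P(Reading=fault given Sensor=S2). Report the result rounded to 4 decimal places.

0.3125

P(Sensor=S2) = 0.09 + 0.01 + 0.01 + 0.05 = 0.16.
P(Reading=fault | Sensor=S2) = 0.05/0.16 = 0.3125.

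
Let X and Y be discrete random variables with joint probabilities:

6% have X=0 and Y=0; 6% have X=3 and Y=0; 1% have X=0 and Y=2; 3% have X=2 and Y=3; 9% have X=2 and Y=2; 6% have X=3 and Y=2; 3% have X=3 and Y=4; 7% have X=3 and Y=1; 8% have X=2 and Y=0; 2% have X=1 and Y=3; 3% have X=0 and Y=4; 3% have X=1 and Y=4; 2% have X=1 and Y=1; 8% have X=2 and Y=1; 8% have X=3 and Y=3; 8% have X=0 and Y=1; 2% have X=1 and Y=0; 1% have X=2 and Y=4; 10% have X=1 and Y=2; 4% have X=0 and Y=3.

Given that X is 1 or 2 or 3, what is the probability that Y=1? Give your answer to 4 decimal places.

P(X=1) = 0.02 + 0.02 + 0.10 + 0.02 + 0.03 = 0.19.
P(X=2) = 0.08 + 0.08 + 0.09 + 0.03 + 0.01 = 0.29.
P(X=3) = 0.06 + 0.07 + 0.06 + 0.08 + 0.03 = 0.30.
P(X ∈ {1, 2, 3}) = 0.19 + 0.29 + 0.30 = 0.78; P(Y=1, X ∈ {1, 2, 3}) = 0.02 + 0.08 + 0.07 = 0.17.
P(Y=1 | X ∈ {1, 2, 3}) = 0.17/0.78 = 0.2179.

0.2179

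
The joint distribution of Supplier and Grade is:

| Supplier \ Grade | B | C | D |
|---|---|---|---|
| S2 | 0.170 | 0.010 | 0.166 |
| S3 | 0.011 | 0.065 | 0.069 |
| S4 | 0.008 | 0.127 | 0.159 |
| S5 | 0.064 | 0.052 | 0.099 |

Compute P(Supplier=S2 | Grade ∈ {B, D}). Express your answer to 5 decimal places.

P(Grade=B) = 0.170 + 0.011 + 0.008 + 0.064 = 0.253.
P(Grade=D) = 0.166 + 0.069 + 0.159 + 0.099 = 0.493.
P(Grade ∈ {B, D}) = 0.253 + 0.493 = 0.746; P(Supplier=S2, Grade ∈ {B, D}) = 0.170 + 0.166 = 0.336.
P(Supplier=S2 | Grade ∈ {B, D}) = 0.336/0.746 = 0.45040.

0.45040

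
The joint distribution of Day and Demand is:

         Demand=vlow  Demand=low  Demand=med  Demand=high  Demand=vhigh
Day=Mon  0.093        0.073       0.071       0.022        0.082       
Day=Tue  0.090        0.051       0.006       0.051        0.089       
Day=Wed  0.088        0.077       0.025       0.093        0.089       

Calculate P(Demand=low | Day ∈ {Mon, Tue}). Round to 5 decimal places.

P(Day=Mon) = 0.093 + 0.073 + 0.071 + 0.022 + 0.082 = 0.341.
P(Day=Tue) = 0.090 + 0.051 + 0.006 + 0.051 + 0.089 = 0.287.
P(Day ∈ {Mon, Tue}) = 0.341 + 0.287 = 0.628; P(Demand=low, Day ∈ {Mon, Tue}) = 0.073 + 0.051 = 0.124.
P(Demand=low | Day ∈ {Mon, Tue}) = 0.124/0.628 = 0.19745.

0.19745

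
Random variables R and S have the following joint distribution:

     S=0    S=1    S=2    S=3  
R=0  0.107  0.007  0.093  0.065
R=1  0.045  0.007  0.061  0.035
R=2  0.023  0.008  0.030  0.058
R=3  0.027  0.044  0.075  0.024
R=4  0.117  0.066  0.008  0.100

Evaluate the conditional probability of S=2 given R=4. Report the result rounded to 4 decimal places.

0.0275

P(R=4) = 0.117 + 0.066 + 0.008 + 0.100 = 0.291.
P(S=2 | R=4) = 0.008/0.291 = 0.0275.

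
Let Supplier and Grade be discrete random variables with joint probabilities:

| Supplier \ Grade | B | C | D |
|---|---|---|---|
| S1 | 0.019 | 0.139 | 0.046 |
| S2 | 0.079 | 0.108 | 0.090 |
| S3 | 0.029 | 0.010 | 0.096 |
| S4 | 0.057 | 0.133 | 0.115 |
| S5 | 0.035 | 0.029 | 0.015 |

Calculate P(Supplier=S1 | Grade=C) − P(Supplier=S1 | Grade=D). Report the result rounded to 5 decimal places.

P(Grade=C) = 0.139 + 0.108 + 0.010 + 0.133 + 0.029 = 0.419; P(Supplier=S1 | Grade=C) = 0.139/0.419 = 0.331742.
P(Grade=D) = 0.046 + 0.090 + 0.096 + 0.115 + 0.015 = 0.362; P(Supplier=S1 | Grade=D) = 0.046/0.362 = 0.127072.
Difference = 0.20467.

0.20467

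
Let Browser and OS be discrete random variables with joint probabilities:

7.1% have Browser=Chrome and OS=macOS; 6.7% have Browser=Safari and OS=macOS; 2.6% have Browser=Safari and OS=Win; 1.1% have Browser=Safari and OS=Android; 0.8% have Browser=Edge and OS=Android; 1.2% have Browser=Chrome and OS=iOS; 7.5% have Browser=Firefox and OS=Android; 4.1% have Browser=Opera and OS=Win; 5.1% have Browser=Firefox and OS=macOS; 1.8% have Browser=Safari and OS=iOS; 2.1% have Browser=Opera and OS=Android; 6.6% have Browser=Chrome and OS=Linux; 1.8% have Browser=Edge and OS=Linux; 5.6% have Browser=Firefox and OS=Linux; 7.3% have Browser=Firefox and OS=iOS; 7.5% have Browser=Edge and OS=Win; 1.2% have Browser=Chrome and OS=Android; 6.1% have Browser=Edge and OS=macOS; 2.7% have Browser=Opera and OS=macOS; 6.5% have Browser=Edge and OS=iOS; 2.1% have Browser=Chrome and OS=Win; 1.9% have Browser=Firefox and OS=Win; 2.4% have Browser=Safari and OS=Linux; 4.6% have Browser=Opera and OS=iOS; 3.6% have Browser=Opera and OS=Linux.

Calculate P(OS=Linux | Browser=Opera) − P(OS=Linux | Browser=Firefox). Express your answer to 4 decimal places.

0.0061

P(Browser=Opera) = 0.041 + 0.027 + 0.036 + 0.046 + 0.021 = 0.171; P(OS=Linux | Browser=Opera) = 0.036/0.171 = 0.21053.
P(Browser=Firefox) = 0.019 + 0.051 + 0.056 + 0.073 + 0.075 = 0.274; P(OS=Linux | Browser=Firefox) = 0.056/0.274 = 0.20438.
Difference = 0.0061.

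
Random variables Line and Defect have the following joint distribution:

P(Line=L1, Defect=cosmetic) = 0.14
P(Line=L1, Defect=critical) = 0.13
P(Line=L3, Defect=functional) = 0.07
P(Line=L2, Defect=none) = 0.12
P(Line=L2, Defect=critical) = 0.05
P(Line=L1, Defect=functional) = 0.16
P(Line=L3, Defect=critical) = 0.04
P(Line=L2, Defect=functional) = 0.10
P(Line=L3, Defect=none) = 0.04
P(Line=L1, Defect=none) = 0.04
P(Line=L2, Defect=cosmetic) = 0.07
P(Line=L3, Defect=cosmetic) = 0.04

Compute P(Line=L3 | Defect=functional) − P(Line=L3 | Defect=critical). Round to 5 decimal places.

P(Defect=functional) = 0.16 + 0.10 + 0.07 = 0.33; P(Line=L3 | Defect=functional) = 0.07/0.33 = 0.212121.
P(Defect=critical) = 0.13 + 0.05 + 0.04 = 0.22; P(Line=L3 | Defect=critical) = 0.04/0.22 = 0.181818.
Difference = 0.03030.

0.03030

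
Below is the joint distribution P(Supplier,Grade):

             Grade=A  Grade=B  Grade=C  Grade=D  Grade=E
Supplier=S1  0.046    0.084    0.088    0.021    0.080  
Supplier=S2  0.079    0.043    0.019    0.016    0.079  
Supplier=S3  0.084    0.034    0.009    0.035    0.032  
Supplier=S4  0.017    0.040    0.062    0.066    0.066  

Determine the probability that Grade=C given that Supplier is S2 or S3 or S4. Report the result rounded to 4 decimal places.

P(Supplier=S2) = 0.079 + 0.043 + 0.019 + 0.016 + 0.079 = 0.236.
P(Supplier=S3) = 0.084 + 0.034 + 0.009 + 0.035 + 0.032 = 0.194.
P(Supplier=S4) = 0.017 + 0.040 + 0.062 + 0.066 + 0.066 = 0.251.
P(Supplier ∈ {S2, S3, S4}) = 0.236 + 0.194 + 0.251 = 0.681; P(Grade=C, Supplier ∈ {S2, S3, S4}) = 0.019 + 0.009 + 0.062 = 0.090.
P(Grade=C | Supplier ∈ {S2, S3, S4}) = 0.090/0.681 = 0.1322.

0.1322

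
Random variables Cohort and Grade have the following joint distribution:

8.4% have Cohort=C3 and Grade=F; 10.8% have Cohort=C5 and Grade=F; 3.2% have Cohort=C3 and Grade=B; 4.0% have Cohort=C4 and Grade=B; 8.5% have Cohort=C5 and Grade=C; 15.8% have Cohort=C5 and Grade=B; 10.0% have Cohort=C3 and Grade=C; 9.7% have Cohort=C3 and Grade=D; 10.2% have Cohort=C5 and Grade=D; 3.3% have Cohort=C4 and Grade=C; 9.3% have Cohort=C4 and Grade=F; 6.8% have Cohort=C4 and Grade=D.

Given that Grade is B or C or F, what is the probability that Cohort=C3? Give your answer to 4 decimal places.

P(Grade=B) = 0.032 + 0.040 + 0.158 = 0.230.
P(Grade=C) = 0.100 + 0.033 + 0.085 = 0.218.
P(Grade=F) = 0.084 + 0.093 + 0.108 = 0.285.
P(Grade ∈ {B, C, F}) = 0.230 + 0.218 + 0.285 = 0.733; P(Cohort=C3, Grade ∈ {B, C, F}) = 0.032 + 0.100 + 0.084 = 0.216.
P(Cohort=C3 | Grade ∈ {B, C, F}) = 0.216/0.733 = 0.2947.

0.2947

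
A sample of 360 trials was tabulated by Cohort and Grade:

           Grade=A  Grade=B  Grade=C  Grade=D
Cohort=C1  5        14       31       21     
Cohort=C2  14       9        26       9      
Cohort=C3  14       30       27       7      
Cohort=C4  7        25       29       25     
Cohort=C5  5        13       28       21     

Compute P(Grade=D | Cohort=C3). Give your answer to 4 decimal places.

0.0897

Total with Cohort=C3: 14 + 30 + 27 + 7 = 78.
P(Grade=D | Cohort=C3) = 7/78 = 0.0897.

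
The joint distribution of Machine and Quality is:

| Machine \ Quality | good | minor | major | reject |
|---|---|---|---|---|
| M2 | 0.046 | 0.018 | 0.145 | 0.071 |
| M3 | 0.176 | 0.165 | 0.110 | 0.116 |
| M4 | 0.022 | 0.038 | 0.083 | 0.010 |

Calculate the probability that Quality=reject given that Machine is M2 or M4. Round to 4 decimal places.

P(Machine=M2) = 0.046 + 0.018 + 0.145 + 0.071 = 0.280.
P(Machine=M4) = 0.022 + 0.038 + 0.083 + 0.010 = 0.153.
P(Machine ∈ {M2, M4}) = 0.280 + 0.153 = 0.433; P(Quality=reject, Machine ∈ {M2, M4}) = 0.071 + 0.010 = 0.081.
P(Quality=reject | Machine ∈ {M2, M4}) = 0.081/0.433 = 0.1871.

0.1871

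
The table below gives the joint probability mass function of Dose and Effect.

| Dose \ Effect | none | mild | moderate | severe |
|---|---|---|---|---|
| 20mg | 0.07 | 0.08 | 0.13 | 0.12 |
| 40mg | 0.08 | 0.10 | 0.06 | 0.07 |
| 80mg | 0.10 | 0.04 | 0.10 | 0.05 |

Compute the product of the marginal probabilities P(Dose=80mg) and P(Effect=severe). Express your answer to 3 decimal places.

0.070

P(Dose=80mg) = 0.10 + 0.04 + 0.10 + 0.05 = 0.29.
P(Effect=severe) = 0.12 + 0.07 + 0.05 = 0.24.
Product: 0.29 × 0.24 = 0.070.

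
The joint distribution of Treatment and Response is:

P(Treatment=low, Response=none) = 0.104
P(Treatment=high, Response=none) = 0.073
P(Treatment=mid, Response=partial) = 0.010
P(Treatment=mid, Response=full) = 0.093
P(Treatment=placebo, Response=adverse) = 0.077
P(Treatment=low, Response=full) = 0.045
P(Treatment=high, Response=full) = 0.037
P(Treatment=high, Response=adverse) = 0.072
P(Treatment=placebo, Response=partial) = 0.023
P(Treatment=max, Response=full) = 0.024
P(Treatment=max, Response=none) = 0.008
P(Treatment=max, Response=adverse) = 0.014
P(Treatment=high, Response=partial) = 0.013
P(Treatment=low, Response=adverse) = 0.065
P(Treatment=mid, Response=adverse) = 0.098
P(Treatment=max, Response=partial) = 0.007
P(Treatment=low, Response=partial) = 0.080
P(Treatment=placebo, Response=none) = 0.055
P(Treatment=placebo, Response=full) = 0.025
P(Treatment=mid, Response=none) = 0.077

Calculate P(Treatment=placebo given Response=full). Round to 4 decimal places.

0.1116

P(Response=full) = 0.025 + 0.045 + 0.093 + 0.037 + 0.024 = 0.224.
P(Treatment=placebo | Response=full) = 0.025/0.224 = 0.1116.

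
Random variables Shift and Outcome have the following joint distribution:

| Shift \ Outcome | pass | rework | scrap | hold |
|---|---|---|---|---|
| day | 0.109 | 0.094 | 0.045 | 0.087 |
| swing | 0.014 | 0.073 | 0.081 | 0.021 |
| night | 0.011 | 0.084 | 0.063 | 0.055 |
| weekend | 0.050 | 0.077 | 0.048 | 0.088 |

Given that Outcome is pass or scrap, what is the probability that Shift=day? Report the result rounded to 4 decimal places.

P(Outcome=pass) = 0.109 + 0.014 + 0.011 + 0.050 = 0.184.
P(Outcome=scrap) = 0.045 + 0.081 + 0.063 + 0.048 = 0.237.
P(Outcome ∈ {pass, scrap}) = 0.184 + 0.237 = 0.421; P(Shift=day, Outcome ∈ {pass, scrap}) = 0.109 + 0.045 = 0.154.
P(Shift=day | Outcome ∈ {pass, scrap}) = 0.154/0.421 = 0.3658.

0.3658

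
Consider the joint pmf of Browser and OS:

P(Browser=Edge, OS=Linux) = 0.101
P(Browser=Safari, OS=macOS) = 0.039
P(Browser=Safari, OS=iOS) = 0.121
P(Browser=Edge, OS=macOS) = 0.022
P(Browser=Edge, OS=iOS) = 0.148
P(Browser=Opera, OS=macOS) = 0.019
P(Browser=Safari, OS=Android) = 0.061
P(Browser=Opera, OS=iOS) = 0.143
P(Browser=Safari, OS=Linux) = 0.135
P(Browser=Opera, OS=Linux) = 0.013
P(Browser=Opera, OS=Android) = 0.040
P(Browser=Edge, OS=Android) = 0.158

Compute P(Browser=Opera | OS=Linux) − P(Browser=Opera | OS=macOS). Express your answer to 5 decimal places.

-0.18529

P(OS=Linux) = 0.135 + 0.101 + 0.013 = 0.249; P(Browser=Opera | OS=Linux) = 0.013/0.249 = 0.052209.
P(OS=macOS) = 0.039 + 0.022 + 0.019 = 0.080; P(Browser=Opera | OS=macOS) = 0.019/0.080 = 0.237500.
Difference = -0.18529.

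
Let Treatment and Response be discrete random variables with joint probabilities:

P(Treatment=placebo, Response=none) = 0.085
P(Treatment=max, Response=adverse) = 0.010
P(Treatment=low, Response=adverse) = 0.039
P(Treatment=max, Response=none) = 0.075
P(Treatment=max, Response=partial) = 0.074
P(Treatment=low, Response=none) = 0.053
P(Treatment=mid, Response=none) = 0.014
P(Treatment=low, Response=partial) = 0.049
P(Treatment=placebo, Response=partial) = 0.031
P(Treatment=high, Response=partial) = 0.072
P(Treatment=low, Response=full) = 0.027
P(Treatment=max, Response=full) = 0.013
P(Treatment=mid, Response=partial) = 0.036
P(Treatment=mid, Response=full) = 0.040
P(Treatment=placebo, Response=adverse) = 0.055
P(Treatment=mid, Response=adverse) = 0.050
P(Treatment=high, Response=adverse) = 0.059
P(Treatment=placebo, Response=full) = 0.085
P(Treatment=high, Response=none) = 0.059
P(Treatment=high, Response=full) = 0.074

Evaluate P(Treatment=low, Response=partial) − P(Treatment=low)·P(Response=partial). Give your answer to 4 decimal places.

0.0050

P(Treatment=low) = 0.053 + 0.049 + 0.027 + 0.039 = 0.168.
P(Response=partial) = 0.031 + 0.049 + 0.036 + 0.072 + 0.074 = 0.262.
P(Treatment=low, Response=partial) − P(Treatment=low)P(Response=partial) = 0.049 − 0.168×0.262 = 0.0050.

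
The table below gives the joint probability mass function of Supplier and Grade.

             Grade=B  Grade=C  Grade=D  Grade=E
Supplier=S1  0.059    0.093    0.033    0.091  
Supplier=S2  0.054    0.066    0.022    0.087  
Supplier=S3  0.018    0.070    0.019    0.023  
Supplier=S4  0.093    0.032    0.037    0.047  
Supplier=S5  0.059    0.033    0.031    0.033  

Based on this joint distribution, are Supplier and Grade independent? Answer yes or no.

P(Supplier=S4) = 0.209 and P(Grade=B) = 0.283, so their product is 0.05915, but P(Supplier=S4, Grade=B) = 0.093. Since these differ, Supplier and Grade are not independent.

no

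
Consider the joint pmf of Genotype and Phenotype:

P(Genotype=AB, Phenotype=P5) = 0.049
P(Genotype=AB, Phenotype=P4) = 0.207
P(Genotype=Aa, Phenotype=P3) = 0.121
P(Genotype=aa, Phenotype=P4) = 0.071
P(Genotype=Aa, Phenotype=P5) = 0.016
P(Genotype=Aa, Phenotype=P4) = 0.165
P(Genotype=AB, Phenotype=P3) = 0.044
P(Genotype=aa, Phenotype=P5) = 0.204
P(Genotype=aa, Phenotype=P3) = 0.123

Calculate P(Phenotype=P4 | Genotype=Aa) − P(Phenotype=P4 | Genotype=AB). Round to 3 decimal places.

P(Genotype=Aa) = 0.121 + 0.165 + 0.016 = 0.302; P(Phenotype=P4 | Genotype=Aa) = 0.165/0.302 = 0.5464.
P(Genotype=AB) = 0.044 + 0.207 + 0.049 = 0.300; P(Phenotype=P4 | Genotype=AB) = 0.207/0.300 = 0.6900.
Difference = -0.144.

-0.144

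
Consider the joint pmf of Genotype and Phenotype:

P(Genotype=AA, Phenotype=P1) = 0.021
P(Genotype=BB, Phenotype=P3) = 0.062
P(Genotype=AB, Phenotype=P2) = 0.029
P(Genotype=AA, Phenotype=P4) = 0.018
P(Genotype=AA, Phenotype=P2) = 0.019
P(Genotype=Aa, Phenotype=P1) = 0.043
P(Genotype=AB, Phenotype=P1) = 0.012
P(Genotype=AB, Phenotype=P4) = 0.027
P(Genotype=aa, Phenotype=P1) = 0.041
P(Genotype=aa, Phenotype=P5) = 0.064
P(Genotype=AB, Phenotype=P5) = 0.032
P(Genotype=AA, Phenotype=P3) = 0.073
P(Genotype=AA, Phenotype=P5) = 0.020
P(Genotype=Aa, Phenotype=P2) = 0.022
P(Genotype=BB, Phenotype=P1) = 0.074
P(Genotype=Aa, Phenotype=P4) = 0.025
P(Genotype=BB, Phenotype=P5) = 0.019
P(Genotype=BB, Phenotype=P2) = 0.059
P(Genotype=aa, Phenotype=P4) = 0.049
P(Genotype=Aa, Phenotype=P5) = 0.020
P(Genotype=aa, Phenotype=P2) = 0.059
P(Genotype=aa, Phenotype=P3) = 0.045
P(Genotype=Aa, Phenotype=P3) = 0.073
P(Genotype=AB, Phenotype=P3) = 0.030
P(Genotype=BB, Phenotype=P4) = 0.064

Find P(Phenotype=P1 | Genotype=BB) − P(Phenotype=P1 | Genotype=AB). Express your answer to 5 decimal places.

P(Genotype=BB) = 0.074 + 0.059 + 0.062 + 0.064 + 0.019 = 0.278; P(Phenotype=P1 | Genotype=BB) = 0.074/0.278 = 0.266187.
P(Genotype=AB) = 0.012 + 0.029 + 0.030 + 0.027 + 0.032 = 0.130; P(Phenotype=P1 | Genotype=AB) = 0.012/0.130 = 0.092308.
Difference = 0.17388.

0.17388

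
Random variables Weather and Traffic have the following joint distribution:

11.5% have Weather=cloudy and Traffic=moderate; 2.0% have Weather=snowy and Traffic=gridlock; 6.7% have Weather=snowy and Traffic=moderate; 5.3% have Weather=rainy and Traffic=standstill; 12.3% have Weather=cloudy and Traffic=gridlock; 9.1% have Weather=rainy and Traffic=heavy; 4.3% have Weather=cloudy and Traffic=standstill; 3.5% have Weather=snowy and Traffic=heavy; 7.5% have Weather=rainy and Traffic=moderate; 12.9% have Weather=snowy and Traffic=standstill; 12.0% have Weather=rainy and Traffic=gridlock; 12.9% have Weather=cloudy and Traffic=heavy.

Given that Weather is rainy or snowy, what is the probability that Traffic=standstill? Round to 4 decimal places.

P(Weather=rainy) = 0.075 + 0.091 + 0.120 + 0.053 = 0.339.
P(Weather=snowy) = 0.067 + 0.035 + 0.020 + 0.129 = 0.251.
P(Weather ∈ {rainy, snowy}) = 0.339 + 0.251 = 0.590; P(Traffic=standstill, Weather ∈ {rainy, snowy}) = 0.053 + 0.129 = 0.182.
P(Traffic=standstill | Weather ∈ {rainy, snowy}) = 0.182/0.590 = 0.3085.

0.3085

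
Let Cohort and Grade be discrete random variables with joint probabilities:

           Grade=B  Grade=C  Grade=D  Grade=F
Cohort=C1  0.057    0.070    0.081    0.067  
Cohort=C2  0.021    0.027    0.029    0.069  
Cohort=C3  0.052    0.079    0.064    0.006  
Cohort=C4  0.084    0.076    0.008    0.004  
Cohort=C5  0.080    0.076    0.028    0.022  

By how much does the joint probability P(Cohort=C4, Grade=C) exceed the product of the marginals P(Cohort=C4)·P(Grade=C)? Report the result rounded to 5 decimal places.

P(Cohort=C4) = 0.084 + 0.076 + 0.008 + 0.004 = 0.172.
P(Grade=C) = 0.070 + 0.027 + 0.079 + 0.076 + 0.076 = 0.328.
P(Cohort=C4, Grade=C) − P(Cohort=C4)P(Grade=C) = 0.076 − 0.172×0.328 = 0.01958.

0.01958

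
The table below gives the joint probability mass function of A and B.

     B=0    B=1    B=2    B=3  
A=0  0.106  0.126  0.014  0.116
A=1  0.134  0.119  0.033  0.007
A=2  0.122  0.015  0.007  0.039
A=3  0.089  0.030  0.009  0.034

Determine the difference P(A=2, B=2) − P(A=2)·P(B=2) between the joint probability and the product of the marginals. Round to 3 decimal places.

-0.005

P(A=2) = 0.122 + 0.015 + 0.007 + 0.039 = 0.183.
P(B=2) = 0.014 + 0.033 + 0.007 + 0.009 = 0.063.
P(A=2, B=2) − P(A=2)P(B=2) = 0.007 − 0.183×0.063 = -0.005.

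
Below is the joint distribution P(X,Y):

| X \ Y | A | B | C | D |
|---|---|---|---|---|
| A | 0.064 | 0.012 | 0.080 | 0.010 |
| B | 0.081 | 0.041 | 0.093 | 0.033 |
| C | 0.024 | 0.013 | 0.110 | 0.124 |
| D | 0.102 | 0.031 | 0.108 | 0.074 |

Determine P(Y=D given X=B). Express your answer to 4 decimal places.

0.1331

P(X=B) = 0.081 + 0.041 + 0.093 + 0.033 = 0.248.
P(Y=D | X=B) = 0.033/0.248 = 0.1331.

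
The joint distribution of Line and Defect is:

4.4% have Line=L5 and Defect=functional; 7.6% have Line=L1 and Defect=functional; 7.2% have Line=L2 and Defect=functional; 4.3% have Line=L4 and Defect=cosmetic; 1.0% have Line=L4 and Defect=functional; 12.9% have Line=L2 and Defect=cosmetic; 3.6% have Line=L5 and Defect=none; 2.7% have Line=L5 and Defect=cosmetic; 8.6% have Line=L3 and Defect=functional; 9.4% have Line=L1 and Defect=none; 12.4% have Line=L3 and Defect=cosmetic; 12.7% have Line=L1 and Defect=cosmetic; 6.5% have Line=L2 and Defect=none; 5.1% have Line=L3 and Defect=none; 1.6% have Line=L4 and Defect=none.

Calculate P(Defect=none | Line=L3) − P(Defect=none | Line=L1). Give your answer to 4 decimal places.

P(Line=L3) = 0.051 + 0.124 + 0.086 = 0.261; P(Defect=none | Line=L3) = 0.051/0.261 = 0.19540.
P(Line=L1) = 0.094 + 0.127 + 0.076 = 0.297; P(Defect=none | Line=L1) = 0.094/0.297 = 0.31650.
Difference = -0.1211.

-0.1211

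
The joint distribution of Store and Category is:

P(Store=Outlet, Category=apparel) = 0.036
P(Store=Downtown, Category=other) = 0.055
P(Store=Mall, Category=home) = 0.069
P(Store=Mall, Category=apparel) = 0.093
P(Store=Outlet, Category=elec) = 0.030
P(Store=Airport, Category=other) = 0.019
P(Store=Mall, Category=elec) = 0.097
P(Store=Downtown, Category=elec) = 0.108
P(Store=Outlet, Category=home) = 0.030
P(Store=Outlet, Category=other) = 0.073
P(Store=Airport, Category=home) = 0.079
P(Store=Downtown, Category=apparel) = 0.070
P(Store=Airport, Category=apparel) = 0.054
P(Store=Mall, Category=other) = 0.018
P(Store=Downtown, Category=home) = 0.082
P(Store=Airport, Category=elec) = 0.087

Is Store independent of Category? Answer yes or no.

no

P(Store=Outlet) = 0.169 and P(Category=other) = 0.165, so their product is 0.02789, but P(Store=Outlet, Category=other) = 0.073. Since these differ, Store and Category are not independent.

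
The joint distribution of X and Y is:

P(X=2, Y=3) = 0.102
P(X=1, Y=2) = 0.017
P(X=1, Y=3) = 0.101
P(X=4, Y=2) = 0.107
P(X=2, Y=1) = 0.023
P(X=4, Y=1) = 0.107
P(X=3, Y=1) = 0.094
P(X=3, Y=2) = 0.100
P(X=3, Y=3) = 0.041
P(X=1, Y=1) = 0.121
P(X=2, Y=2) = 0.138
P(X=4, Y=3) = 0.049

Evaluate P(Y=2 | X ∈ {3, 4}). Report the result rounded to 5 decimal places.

0.41566

P(X=3) = 0.094 + 0.100 + 0.041 = 0.235.
P(X=4) = 0.107 + 0.107 + 0.049 = 0.263.
P(X ∈ {3, 4}) = 0.235 + 0.263 = 0.498; P(Y=2, X ∈ {3, 4}) = 0.100 + 0.107 = 0.207.
P(Y=2 | X ∈ {3, 4}) = 0.207/0.498 = 0.41566.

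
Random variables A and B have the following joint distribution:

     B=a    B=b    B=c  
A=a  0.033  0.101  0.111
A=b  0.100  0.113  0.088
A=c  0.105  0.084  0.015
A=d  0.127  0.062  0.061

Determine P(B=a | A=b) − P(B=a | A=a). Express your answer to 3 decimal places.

0.198

P(A=b) = 0.100 + 0.113 + 0.088 = 0.301; P(B=a | A=b) = 0.100/0.301 = 0.3322.
P(A=a) = 0.033 + 0.101 + 0.111 = 0.245; P(B=a | A=a) = 0.033/0.245 = 0.1347.
Difference = 0.198.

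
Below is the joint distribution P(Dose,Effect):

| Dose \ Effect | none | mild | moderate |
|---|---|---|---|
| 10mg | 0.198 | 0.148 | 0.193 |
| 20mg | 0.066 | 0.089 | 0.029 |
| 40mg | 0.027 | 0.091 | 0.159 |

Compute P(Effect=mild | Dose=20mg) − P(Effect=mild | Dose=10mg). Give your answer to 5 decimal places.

0.20911

P(Dose=20mg) = 0.066 + 0.089 + 0.029 = 0.184; P(Effect=mild | Dose=20mg) = 0.089/0.184 = 0.483696.
P(Dose=10mg) = 0.198 + 0.148 + 0.193 = 0.539; P(Effect=mild | Dose=10mg) = 0.148/0.539 = 0.274583.
Difference = 0.20911.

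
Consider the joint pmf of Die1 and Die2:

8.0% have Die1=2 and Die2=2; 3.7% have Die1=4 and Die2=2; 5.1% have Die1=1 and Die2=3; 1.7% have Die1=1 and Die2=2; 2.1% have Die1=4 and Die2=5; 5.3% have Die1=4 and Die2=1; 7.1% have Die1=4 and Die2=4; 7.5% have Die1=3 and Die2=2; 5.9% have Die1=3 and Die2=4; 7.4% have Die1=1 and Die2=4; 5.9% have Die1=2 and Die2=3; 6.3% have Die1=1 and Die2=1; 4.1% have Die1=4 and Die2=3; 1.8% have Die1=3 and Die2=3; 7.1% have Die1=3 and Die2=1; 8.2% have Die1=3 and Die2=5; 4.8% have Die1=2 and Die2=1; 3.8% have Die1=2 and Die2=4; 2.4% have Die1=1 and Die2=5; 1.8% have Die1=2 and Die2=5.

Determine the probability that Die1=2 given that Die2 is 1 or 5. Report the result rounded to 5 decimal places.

P(Die2=1) = 0.063 + 0.048 + 0.071 + 0.053 = 0.235.
P(Die2=5) = 0.024 + 0.018 + 0.082 + 0.021 = 0.145.
P(Die2 ∈ {1, 5}) = 0.235 + 0.145 = 0.380; P(Die1=2, Die2 ∈ {1, 5}) = 0.048 + 0.018 = 0.066.
P(Die1=2 | Die2 ∈ {1, 5}) = 0.066/0.380 = 0.17368.

0.17368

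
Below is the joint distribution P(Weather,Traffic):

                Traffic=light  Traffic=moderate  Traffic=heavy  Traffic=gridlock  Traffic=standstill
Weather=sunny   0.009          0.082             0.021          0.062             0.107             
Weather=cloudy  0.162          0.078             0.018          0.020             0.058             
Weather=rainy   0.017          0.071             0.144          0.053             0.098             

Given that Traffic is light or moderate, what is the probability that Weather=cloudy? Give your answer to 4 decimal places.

0.5728

P(Traffic=light) = 0.009 + 0.162 + 0.017 = 0.188.
P(Traffic=moderate) = 0.082 + 0.078 + 0.071 = 0.231.
P(Traffic ∈ {light, moderate}) = 0.188 + 0.231 = 0.419; P(Weather=cloudy, Traffic ∈ {light, moderate}) = 0.162 + 0.078 = 0.240.
P(Weather=cloudy | Traffic ∈ {light, moderate}) = 0.240/0.419 = 0.5728.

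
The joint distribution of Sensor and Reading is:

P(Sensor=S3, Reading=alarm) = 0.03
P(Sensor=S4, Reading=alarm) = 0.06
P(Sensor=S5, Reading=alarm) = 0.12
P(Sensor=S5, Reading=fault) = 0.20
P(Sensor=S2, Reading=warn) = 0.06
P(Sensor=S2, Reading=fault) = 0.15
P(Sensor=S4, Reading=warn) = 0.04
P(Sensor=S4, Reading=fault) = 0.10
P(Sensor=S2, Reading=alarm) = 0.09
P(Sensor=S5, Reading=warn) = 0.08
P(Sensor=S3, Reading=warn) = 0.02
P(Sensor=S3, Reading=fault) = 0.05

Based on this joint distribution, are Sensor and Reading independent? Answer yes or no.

yes

Every cell satisfies P(Sensor,Reading) = P(Sensor)·P(Reading). For instance P(Sensor=S4) = 0.20, P(Reading=fault) = 0.50, and 0.20×0.50 = 0.10 matches the joint entry. So Sensor and Reading are independent.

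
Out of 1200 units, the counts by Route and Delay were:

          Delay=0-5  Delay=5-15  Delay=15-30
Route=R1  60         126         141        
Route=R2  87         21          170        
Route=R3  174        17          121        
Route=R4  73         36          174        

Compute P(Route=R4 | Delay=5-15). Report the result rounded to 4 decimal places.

Total with Delay=5-15: 126 + 21 + 17 + 36 = 200.
P(Route=R4 | Delay=5-15) = 36/200 = 0.1800.

0.1800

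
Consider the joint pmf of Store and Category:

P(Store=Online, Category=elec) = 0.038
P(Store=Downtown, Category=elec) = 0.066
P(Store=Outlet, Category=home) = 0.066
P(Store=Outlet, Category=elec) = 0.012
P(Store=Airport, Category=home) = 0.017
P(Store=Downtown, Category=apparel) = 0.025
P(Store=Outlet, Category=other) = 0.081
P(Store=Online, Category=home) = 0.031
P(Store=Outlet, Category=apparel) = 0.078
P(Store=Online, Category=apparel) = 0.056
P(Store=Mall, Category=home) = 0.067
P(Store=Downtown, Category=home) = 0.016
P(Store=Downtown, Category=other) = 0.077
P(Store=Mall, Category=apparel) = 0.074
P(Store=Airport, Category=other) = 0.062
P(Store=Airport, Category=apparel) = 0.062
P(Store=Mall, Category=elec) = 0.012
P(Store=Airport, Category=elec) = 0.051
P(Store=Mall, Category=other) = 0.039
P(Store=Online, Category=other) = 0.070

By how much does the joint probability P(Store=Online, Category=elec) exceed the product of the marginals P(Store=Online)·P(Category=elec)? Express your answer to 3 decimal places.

P(Store=Online) = 0.056 + 0.038 + 0.031 + 0.070 = 0.195.
P(Category=elec) = 0.066 + 0.012 + 0.051 + 0.012 + 0.038 = 0.179.
P(Store=Online, Category=elec) − P(Store=Online)P(Category=elec) = 0.038 − 0.195×0.179 = 0.003.

0.003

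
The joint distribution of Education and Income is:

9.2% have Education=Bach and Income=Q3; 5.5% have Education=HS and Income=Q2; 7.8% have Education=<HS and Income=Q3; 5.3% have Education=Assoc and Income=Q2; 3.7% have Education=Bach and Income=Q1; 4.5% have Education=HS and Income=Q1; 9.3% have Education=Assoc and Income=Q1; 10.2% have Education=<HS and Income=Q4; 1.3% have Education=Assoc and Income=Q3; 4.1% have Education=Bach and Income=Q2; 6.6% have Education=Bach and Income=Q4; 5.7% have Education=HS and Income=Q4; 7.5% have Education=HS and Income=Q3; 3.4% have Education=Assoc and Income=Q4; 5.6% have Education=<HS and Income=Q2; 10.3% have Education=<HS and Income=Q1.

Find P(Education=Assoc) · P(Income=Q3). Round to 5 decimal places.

P(Education=Assoc) = 0.093 + 0.053 + 0.013 + 0.034 = 0.193.
P(Income=Q3) = 0.078 + 0.075 + 0.013 + 0.092 = 0.258.
Product: 0.193 × 0.258 = 0.04979.

0.04979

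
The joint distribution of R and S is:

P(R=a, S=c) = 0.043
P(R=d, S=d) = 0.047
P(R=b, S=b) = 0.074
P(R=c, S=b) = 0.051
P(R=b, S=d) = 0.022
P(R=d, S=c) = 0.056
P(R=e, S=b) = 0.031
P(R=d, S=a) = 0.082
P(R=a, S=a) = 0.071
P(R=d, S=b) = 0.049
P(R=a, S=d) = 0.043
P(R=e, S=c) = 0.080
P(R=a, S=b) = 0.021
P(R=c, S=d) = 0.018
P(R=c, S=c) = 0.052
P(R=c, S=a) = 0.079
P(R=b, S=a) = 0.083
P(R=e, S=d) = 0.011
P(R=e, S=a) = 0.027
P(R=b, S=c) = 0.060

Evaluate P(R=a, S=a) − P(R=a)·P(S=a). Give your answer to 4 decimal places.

0.0101

P(R=a) = 0.071 + 0.021 + 0.043 + 0.043 = 0.178.
P(S=a) = 0.071 + 0.083 + 0.079 + 0.082 + 0.027 = 0.342.
P(R=a, S=a) − P(R=a)P(S=a) = 0.071 − 0.178×0.342 = 0.0101.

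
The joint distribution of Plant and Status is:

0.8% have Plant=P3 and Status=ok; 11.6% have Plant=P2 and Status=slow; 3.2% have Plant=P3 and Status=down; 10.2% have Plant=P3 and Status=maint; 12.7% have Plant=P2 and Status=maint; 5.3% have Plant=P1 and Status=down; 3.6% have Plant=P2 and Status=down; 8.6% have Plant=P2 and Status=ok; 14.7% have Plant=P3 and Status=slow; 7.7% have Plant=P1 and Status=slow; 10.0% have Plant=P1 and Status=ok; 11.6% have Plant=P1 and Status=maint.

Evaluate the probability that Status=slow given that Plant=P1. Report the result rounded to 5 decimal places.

P(Plant=P1) = 0.100 + 0.077 + 0.053 + 0.116 = 0.346.
P(Status=slow | Plant=P1) = 0.077/0.346 = 0.22254.

0.22254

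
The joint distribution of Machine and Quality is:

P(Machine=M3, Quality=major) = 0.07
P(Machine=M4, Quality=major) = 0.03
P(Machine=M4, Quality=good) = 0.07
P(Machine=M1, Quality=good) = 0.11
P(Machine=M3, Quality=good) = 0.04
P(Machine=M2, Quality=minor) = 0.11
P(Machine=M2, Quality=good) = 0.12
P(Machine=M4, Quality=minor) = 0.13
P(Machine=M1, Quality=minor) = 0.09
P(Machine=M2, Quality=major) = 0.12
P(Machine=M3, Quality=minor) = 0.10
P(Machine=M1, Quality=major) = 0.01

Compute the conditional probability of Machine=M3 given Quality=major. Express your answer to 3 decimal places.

0.304

P(Quality=major) = 0.01 + 0.12 + 0.07 + 0.03 = 0.23.
P(Machine=M3 | Quality=major) = 0.07/0.23 = 0.304.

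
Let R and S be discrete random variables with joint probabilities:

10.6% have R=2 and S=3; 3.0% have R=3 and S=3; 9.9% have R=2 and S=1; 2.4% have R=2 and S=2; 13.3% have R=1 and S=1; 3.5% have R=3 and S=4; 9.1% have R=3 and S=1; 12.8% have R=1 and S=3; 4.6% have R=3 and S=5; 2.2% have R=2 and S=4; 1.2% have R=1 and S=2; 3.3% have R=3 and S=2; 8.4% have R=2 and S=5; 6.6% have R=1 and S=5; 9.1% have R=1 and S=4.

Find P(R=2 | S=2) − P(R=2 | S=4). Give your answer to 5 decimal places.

0.19918

P(S=2) = 0.012 + 0.024 + 0.033 = 0.069; P(R=2 | S=2) = 0.024/0.069 = 0.347826.
P(S=4) = 0.091 + 0.022 + 0.035 = 0.148; P(R=2 | S=4) = 0.022/0.148 = 0.148649.
Difference = 0.19918.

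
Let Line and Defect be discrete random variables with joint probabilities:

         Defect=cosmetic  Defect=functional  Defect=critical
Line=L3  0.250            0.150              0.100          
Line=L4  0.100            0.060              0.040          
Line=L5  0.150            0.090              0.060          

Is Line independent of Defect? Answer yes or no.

yes

Every cell satisfies P(Line,Defect) = P(Line)·P(Defect). For instance P(Line=L3) = 0.500, P(Defect=functional) = 0.300, and 0.500×0.300 = 0.150 matches the joint entry. So Line and Defect are independent.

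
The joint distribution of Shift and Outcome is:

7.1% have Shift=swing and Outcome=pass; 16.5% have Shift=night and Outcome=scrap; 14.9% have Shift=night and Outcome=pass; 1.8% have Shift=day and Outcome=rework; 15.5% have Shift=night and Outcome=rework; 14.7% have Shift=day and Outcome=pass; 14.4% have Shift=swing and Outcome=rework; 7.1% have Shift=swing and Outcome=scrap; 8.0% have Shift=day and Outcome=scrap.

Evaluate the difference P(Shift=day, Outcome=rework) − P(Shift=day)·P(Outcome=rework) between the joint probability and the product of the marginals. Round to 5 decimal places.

P(Shift=day) = 0.147 + 0.018 + 0.080 = 0.245.
P(Outcome=rework) = 0.018 + 0.144 + 0.155 = 0.317.
P(Shift=day, Outcome=rework) − P(Shift=day)P(Outcome=rework) = 0.018 − 0.245×0.317 = -0.05967.

-0.05967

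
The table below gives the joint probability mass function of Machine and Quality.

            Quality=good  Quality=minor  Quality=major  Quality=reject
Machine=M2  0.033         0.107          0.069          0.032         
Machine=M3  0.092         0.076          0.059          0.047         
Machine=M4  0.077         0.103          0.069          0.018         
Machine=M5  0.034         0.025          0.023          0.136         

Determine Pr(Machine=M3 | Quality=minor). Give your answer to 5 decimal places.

0.24437

P(Quality=minor) = 0.107 + 0.076 + 0.103 + 0.025 = 0.311.
P(Machine=M3 | Quality=minor) = 0.076/0.311 = 0.24437.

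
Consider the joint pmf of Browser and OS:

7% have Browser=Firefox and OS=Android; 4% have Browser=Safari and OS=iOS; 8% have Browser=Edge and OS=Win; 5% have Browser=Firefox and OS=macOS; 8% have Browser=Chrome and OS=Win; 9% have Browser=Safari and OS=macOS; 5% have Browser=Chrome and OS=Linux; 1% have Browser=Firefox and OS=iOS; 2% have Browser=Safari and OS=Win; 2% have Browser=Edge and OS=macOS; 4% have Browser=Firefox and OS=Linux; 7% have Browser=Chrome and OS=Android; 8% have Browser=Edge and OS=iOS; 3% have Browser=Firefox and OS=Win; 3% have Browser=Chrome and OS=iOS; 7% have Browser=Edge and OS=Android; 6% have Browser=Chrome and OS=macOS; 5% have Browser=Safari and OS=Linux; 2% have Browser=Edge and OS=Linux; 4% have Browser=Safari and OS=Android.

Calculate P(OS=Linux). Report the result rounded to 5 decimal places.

P(OS=Linux) = 0.05 + 0.04 + 0.05 + 0.02 = 0.16.

0.16000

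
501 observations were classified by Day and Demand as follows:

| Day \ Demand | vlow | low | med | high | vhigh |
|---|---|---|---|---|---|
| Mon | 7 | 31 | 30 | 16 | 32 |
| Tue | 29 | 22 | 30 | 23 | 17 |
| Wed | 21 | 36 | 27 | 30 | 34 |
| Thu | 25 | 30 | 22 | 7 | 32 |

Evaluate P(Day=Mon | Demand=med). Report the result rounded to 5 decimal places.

0.27523

Total with Demand=med: 30 + 30 + 27 + 22 = 109.
P(Day=Mon | Demand=med) = 30/109 = 0.27523.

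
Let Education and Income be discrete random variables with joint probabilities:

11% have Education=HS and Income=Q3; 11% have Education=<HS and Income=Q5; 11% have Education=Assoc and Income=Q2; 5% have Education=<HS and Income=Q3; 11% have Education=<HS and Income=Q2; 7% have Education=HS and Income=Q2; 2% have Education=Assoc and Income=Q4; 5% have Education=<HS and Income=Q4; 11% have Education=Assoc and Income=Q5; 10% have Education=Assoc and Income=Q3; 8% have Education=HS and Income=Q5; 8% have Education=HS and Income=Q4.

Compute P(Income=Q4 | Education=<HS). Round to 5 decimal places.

P(Education=<HS) = 0.11 + 0.05 + 0.05 + 0.11 = 0.32.
P(Income=Q4 | Education=<HS) = 0.05/0.32 = 0.15625.

0.15625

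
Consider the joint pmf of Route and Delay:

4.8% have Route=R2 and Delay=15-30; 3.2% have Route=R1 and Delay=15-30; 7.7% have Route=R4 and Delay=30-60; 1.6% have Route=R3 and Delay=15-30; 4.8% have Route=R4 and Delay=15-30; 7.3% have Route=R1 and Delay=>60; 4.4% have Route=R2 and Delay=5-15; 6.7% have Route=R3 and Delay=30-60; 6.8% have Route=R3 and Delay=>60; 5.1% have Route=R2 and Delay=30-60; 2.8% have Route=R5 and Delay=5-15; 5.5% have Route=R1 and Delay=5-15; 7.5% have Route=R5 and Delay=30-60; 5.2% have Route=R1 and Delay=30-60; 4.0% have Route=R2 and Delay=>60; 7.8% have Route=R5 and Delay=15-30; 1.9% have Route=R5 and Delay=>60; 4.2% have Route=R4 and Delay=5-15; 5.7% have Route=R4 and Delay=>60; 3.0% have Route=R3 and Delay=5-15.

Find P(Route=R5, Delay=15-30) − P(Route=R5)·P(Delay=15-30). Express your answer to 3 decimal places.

P(Route=R5) = 0.028 + 0.078 + 0.075 + 0.019 = 0.200.
P(Delay=15-30) = 0.032 + 0.048 + 0.016 + 0.048 + 0.078 = 0.222.
P(Route=R5, Delay=15-30) − P(Route=R5)P(Delay=15-30) = 0.078 − 0.200×0.222 = 0.034.

0.034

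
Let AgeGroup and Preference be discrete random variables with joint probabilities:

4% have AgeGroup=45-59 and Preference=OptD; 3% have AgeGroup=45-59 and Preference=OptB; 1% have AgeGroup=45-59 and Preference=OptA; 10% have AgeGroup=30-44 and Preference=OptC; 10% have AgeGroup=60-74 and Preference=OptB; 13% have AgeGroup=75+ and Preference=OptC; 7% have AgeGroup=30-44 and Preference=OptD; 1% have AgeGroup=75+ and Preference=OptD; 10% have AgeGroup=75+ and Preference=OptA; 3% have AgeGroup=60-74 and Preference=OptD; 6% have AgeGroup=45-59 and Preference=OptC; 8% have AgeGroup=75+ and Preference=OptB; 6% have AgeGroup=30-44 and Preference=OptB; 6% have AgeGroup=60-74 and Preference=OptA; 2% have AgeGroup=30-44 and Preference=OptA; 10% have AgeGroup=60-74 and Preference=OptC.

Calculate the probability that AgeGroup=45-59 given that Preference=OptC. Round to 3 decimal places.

P(Preference=OptC) = 0.10 + 0.06 + 0.10 + 0.13 = 0.39.
P(AgeGroup=45-59 | Preference=OptC) = 0.06/0.39 = 0.154.

0.154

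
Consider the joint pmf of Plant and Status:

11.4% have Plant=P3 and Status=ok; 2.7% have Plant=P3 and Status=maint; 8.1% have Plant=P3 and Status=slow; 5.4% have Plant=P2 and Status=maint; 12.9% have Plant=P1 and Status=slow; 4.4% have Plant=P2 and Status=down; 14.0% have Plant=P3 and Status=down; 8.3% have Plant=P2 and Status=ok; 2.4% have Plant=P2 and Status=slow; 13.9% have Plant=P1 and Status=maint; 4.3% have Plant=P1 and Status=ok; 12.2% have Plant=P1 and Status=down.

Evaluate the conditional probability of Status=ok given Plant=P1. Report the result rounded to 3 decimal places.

P(Plant=P1) = 0.043 + 0.129 + 0.122 + 0.139 = 0.433.
P(Status=ok | Plant=P1) = 0.043/0.433 = 0.099.

0.099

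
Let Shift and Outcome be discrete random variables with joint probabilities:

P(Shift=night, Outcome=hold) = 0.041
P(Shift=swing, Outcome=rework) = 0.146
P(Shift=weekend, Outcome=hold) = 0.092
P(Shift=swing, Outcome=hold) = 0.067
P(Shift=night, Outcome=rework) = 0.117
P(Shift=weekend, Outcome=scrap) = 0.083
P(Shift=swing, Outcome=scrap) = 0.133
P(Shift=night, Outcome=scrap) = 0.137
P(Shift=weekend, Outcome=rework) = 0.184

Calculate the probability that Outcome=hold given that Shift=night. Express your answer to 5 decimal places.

0.13898

P(Shift=night) = 0.117 + 0.137 + 0.041 = 0.295.
P(Outcome=hold | Shift=night) = 0.041/0.295 = 0.13898.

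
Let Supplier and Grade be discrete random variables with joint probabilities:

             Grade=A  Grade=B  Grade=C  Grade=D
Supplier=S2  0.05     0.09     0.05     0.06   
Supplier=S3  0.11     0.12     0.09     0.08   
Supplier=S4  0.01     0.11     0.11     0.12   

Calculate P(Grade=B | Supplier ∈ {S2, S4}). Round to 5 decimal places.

0.33333

P(Supplier=S2) = 0.05 + 0.09 + 0.05 + 0.06 = 0.25.
P(Supplier=S4) = 0.01 + 0.11 + 0.11 + 0.12 = 0.35.
P(Supplier ∈ {S2, S4}) = 0.25 + 0.35 = 0.60; P(Grade=B, Supplier ∈ {S2, S4}) = 0.09 + 0.11 = 0.20.
P(Grade=B | Supplier ∈ {S2, S4}) = 0.20/0.60 = 0.33333.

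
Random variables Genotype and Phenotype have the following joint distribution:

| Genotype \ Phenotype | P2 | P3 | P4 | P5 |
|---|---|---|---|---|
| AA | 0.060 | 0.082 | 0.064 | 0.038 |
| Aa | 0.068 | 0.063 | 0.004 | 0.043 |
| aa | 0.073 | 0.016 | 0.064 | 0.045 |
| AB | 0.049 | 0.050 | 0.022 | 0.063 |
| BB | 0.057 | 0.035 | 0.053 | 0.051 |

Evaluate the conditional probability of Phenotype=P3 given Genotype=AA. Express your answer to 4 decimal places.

P(Genotype=AA) = 0.060 + 0.082 + 0.064 + 0.038 = 0.244.
P(Phenotype=P3 | Genotype=AA) = 0.082/0.244 = 0.3361.

0.3361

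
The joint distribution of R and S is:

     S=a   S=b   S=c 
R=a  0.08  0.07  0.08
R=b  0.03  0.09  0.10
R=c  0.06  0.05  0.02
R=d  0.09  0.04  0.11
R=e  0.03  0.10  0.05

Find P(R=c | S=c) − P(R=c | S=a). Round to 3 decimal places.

P(S=c) = 0.08 + 0.10 + 0.02 + 0.11 + 0.05 = 0.36; P(R=c | S=c) = 0.02/0.36 = 0.0556.
P(S=a) = 0.08 + 0.03 + 0.06 + 0.09 + 0.03 = 0.29; P(R=c | S=a) = 0.06/0.29 = 0.2069.
Difference = -0.151.

-0.151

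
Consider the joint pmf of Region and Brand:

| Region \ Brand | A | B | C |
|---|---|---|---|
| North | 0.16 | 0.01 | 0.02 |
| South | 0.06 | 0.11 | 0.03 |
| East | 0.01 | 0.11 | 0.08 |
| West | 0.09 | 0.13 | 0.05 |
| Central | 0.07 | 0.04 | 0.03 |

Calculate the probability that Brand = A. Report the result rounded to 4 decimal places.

P(Brand=A) = 0.16 + 0.06 + 0.01 + 0.09 + 0.07 = 0.39.

0.3900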